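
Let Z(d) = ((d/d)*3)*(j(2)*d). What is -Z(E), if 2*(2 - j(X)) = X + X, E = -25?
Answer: 0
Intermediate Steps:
j(X) = 2 - X (j(X) = 2 - (X + X)/2 = 2 - X)
Z(d) = 0 (Z(d) = ((d/d)*3)*((2 - 1*2)*d) = (1*3)*((2 - 2)*d) = 3*(0*d) = 3*0 = 0)
-Z(E) = -1*0 = 0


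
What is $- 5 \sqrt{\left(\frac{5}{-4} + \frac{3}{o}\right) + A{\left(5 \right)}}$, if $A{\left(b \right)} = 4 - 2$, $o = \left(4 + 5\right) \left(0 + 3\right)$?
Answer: $- \frac{5 \sqrt{31}}{6} \approx -4.6398$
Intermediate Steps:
$o = 27$ ($o = 9 \cdot 3 = 27$)
$A{\left(b \right)} = 2$ ($A{\left(b \right)} = 4 - 2 = 2$)
$- 5 \sqrt{\left(\frac{5}{-4} + \frac{3}{o}\right) + A{\left(5 \right)}} = - 5 \sqrt{\left(\frac{5}{-4} + \frac{3}{27}\right) + 2} = - 5 \sqrt{\left(5 \left(- \frac{1}{4}\right) + 3 \cdot \frac{1}{27}\right) + 2} = - 5 \sqrt{\left(- \frac{5}{4} + \frac{1}{9}\right) + 2} = - 5 \sqrt{- \frac{41}{36} + 2} = - 5 \sqrt{\frac{31}{36}} = - 5 \frac{\sqrt{31}}{6} = - \frac{5 \sqrt{31}}{6}$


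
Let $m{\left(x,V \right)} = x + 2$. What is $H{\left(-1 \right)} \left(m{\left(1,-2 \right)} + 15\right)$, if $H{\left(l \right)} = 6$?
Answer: $108$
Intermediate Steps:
$m{\left(x,V \right)} = 2 + x$
$H{\left(-1 \right)} \left(m{\left(1,-2 \right)} + 15\right) = 6 \left(\left(2 + 1\right) + 15\right) = 6 \left(3 + 15\right) = 6 \cdot 18 = 108$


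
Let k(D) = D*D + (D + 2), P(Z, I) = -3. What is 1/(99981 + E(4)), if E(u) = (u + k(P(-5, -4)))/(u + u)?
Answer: 2/199965 ≈ 1.0002e-5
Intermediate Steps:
k(D) = 2 + D + D² (k(D) = D² + (2 + D) = 2 + D + D²)
E(u) = (8 + u)/(2*u) (E(u) = (u + (2 - 3 + (-3)²))/(u + u) = (u + (2 - 3 + 9))/((2*u)) = (u + 8)*(1/(2*u)) = (8 + u)*(1/(2*u)) = (8 + u)/(2*u))
1/(99981 + E(4)) = 1/(99981 + (½)*(8 + 4)/4) = 1/(99981 + (½)*(¼)*12) = 1/(99981 + 3/2) = 1/(199965/2) = 2/199965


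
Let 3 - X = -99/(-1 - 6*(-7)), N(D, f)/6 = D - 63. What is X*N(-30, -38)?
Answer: -123876/41 ≈ -3021.4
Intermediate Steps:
N(D, f) = -378 + 6*D (N(D, f) = 6*(D - 63) = 6*(-63 + D) = -378 + 6*D)
X = 222/41 (X = 3 - (-99)/(-1 - 6*(-7)) = 3 - (-99)/(-1 + 42) = 3 - (-99)/41 = 3 - 1*(-99/41) = 3 + 99/41 = 222/41 ≈ 5.4146)
X*N(-30, -38) = 222*(-378 + 6*(-30))/41 = 222*(-378 - 180)/41 = (222/41)*(-558) = -123876/41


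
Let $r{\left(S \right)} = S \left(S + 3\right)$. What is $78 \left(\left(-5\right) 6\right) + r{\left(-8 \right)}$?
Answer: $-2300$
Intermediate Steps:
$r{\left(S \right)} = S \left(3 + S\right)$
$78 \left(\left(-5\right) 6\right) + r{\left(-8 \right)} = 78 \left(\left(-5\right) 6\right) - 8 \left(3 - 8\right) = 78 \left(-30\right) - -40 = -2340 + 40 = -2300$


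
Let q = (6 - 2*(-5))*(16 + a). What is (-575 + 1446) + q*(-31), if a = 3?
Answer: -8553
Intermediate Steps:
q = 304 (q = (6 - 2*(-5))*(16 + 3) = (6 + 10)*19 = 16*19 = 304)
(-575 + 1446) + q*(-31) = (-575 + 1446) + 304*(-31) = 871 - 9424 = -8553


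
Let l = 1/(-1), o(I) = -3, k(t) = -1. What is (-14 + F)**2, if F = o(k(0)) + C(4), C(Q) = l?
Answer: 324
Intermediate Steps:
l = -1
C(Q) = -1
F = -4 (F = -3 - 1 = -4)
(-14 + F)**2 = (-14 - 4)**2 = (-18)**2 = 324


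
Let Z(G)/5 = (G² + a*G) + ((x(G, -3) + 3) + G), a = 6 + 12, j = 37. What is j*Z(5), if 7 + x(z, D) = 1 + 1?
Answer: 21830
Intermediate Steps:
x(z, D) = -5 (x(z, D) = -7 + (1 + 1) = -7 + 2 = -5)
a = 18
Z(G) = -10 + 5*G² + 95*G (Z(G) = 5*((G² + 18*G) + ((-5 + 3) + G)) = 5*((G² + 18*G) + (-2 + G)) = 5*(-2 + G² + 19*G) = -10 + 5*G² + 95*G)
j*Z(5) = 37*(-10 + 5*5² + 95*5) = 37*(-10 + 5*25 + 475) = 37*(-10 + 125 + 475) = 37*590 = 21830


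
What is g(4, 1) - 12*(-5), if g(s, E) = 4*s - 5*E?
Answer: 71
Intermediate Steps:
g(s, E) = -5*E + 4*s
g(4, 1) - 12*(-5) = (-5*1 + 4*4) - 12*(-5) = (-5 + 16) + 60 = 11 + 60 = 71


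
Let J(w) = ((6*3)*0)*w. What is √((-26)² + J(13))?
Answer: 26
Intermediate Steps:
J(w) = 0 (J(w) = (18*0)*w = 0*w = 0)
√((-26)² + J(13)) = √((-26)² + 0) = √(676 + 0) = √676 = 26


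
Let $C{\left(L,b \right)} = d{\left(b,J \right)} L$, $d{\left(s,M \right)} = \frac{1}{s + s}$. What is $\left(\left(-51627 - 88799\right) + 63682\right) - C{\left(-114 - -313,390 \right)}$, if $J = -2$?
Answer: $- \frac{59860519}{780} \approx -76744.0$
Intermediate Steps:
$d{\left(s,M \right)} = \frac{1}{2 s}$
$C{\left(L,b \right)} = \frac{L}{2 b}$ ($C{\left(L,b \right)} = \frac{1}{2 b} L = \frac{L}{2 b}$)
$\left(\left(-51627 - 88799\right) + 63682\right) - C{\left(-114 - -313,390 \right)} = \left(\left(-51627 - 88799\right) + 63682\right) - \frac{-114 - -313}{2 \cdot 390} = \left(-140426 + 63682\right) - \frac{1}{2} \left(-114 + 313\right) \frac{1}{390} = -76744 - \frac{1}{2} \cdot 199 \cdot \frac{1}{390} = -76744 - \frac{199}{780} = - \frac{59860519}{780}$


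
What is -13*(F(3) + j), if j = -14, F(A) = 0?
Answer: 182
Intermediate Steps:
-13*(F(3) + j) = -13*(0 - 14) = -13*(-14) = 182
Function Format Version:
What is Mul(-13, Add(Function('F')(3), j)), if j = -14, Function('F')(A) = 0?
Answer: 182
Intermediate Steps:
Mul(-13, Add(Function('F')(3), j)) = Mul(-13, Add(0, -14)) = Mul(-13, -14) = 182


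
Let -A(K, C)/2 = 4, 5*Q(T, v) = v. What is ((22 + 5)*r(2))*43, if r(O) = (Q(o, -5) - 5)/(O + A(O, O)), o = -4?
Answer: 1161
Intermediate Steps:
Q(T, v) = v/5
A(K, C) = -8 (A(K, C) = -2*4 = -8)
r(O) = -6/(-8 + O) (r(O) = ((⅕)*(-5) - 5)/(O - 8) = (-1 - 5)/(-8 + O) = -6/(-8 + O))
((22 + 5)*r(2))*43 = ((22 + 5)*(-6/(-8 + 2)))*43 = (27*(-6/(-6)))*43 = (27*(-6*(-⅙)))*43 = (27*1)*43 = 27*43 = 1161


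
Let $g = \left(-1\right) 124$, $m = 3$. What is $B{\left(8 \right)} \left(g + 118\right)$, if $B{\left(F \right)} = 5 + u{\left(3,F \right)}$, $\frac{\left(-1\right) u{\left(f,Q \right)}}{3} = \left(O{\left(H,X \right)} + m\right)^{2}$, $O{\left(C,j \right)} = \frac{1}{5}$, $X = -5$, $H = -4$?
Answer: $\frac{3858}{25} \approx 154.32$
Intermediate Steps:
$O{\left(C,j \right)} = \frac{1}{5}$
$u{\left(f,Q \right)} = - \frac{768}{25}$ ($u{\left(f,Q \right)} = - 3 \left(\frac{1}{5} + 3\right)^{2} = - 3 \left(\frac{16}{5}\right)^{2} = \left(-3\right) \frac{256}{25} = - \frac{768}{25}$)
$B{\left(F \right)} = - \frac{643}{25}$ ($B{\left(F \right)} = 5 - \frac{768}{25} = - \frac{643}{25}$)
$g = -124$
$B{\left(8 \right)} \left(g + 118\right) = - \frac{643 \left(-124 + 118\right)}{25} = \left(- \frac{643}{25}\right) \left(-6\right) = \frac{3858}{25}$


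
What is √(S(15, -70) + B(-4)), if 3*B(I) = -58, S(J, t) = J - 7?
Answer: I*√102/3 ≈ 3.3665*I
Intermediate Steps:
S(J, t) = -7 + J
B(I) = -58/3 (B(I) = (⅓)*(-58) = -58/3)
√(S(15, -70) + B(-4)) = √((-7 + 15) - 58/3) = √(8 - 58/3) = √(-34/3) = I*√102/3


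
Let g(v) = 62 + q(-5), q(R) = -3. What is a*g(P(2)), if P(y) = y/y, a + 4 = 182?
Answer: 10502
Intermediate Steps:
a = 178 (a = -4 + 182 = 178)
P(y) = 1
g(v) = 59 (g(v) = 62 - 3 = 59)
a*g(P(2)) = 178*59 = 10502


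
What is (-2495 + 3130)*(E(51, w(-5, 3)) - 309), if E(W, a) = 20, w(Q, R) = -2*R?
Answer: -183515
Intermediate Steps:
(-2495 + 3130)*(E(51, w(-5, 3)) - 309) = (-2495 + 3130)*(20 - 309) = 635*(-289) = -183515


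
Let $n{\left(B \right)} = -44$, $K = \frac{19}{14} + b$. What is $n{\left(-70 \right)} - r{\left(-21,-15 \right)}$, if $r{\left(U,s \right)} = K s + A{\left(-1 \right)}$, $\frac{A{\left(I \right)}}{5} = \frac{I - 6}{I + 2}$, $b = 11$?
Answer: $\frac{2469}{14} \approx 176.36$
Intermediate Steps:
$K = \frac{173}{14}$ ($K = \frac{19}{14} + 11 = \frac{173}{14} \approx 12.357$)
$A{\left(I \right)} = \frac{5 \left(-6 + I\right)}{2 + I}$ ($A{\left(I \right)} = 5 \frac{I - 6}{I + 2} = 5 \frac{-6 + I}{2 + I} = \frac{5 \left(-6 + I\right)}{2 + I}$)
$r{\left(U,s \right)} = -35 + \frac{173 s}{14}$ ($r{\left(U,s \right)} = \frac{173 s}{14} + \frac{5 \left(-6 - 1\right)}{2 - 1} = \frac{173 s}{14} + 5 \cdot 1^{-1} \left(-7\right) = \frac{173 s}{14} + 5 \cdot 1 \left(-7\right) = \frac{173 s}{14} - 35 = -35 + \frac{173 s}{14}$)
$n{\left(-70 \right)} - r{\left(-21,-15 \right)} = -44 - \left(-35 + \frac{173}{14} \left(-15\right)\right) = -44 - \left(-35 - \frac{2595}{14}\right) = -44 - - \frac{3085}{14} = -44 + \frac{3085}{14} = \frac{2469}{14}$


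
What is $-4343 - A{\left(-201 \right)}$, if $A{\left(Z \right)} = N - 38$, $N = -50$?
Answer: $-4255$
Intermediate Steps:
$A{\left(Z \right)} = -88$ ($A{\left(Z \right)} = -50 - 38 = -88$)
$-4343 - A{\left(-201 \right)} = -4343 - -88 = -4343 + 88 = -4255$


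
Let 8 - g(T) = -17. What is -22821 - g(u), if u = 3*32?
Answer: -22846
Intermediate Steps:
u = 96
g(T) = 25 (g(T) = 8 - 1*(-17) = 8 + 17 = 25)
-22821 - g(u) = -22821 - 1*25 = -22821 - 25 = -22846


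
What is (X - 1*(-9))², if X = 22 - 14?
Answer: 289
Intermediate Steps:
X = 8
(X - 1*(-9))² = (8 - 1*(-9))² = (8 + 9)² = 17² = 289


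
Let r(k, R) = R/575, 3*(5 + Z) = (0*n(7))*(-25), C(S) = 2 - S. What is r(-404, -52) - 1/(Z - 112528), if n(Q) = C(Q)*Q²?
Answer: -5851141/64706475 ≈ -0.090426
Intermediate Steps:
n(Q) = Q²*(2 - Q) (n(Q) = (2 - Q)*Q² = Q²*(2 - Q))
Z = -5 (Z = -5 + ((0*(7²*(2 - 1*7)))*(-25))/3 = -5 + ((0*(49*(2 - 7)))*(-25))/3 = -5 + ((0*(49*(-5)))*(-25))/3 = -5 + ((0*(-245))*(-25))/3 = -5 + (0*(-25))/3 = -5 + (⅓)*0 = -5 + 0 = -5)
r(k, R) = R/575 (r(k, R) = R*(1/575) = R/575)
r(-404, -52) - 1/(Z - 112528) = (1/575)*(-52) - 1/(-5 - 112528) = -52/575 - 1/(-112533) = -52/575 - 1*(-1/112533) = -52/575 + 1/112533 = -5851141/64706475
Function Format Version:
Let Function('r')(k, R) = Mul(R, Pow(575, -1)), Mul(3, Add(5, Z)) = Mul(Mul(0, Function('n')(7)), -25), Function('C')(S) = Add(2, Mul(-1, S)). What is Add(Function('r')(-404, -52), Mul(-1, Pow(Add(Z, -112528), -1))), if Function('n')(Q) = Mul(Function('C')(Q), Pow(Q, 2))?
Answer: Rational(-5851141, 64706475) ≈ -0.090426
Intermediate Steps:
Function('n')(Q) = Mul(Pow(Q, 2), Add(2, Mul(-1, Q))) (Function('n')(Q) = Mul(Add(2, Mul(-1, Q)), Pow(Q, 2)) = Mul(Pow(Q, 2), Add(2, Mul(-1, Q))))
Z = -5 (Z = Add(-5, Mul(Rational(1, 3), Mul(Mul(0, Mul(Pow(7, 2), Add(2, Mul(-1, 7)))), -25))) = Add(-5, Mul(Rational(1, 3), Mul(Mul(0, Mul(49, Add(2, -7))), -25))) = Add(-5, Mul(Rational(1, 3), Mul(Mul(0, Mul(49, -5)), -25))) = Add(-5, Mul(Rational(1, 3), Mul(Mul(0, -245), -25))) = Add(-5, Mul(Rational(1, 3), Mul(0, -25))) = Add(-5, Mul(Rational(1, 3), 0)) = Add(-5, 0) = -5)
Function('r')(k, R) = Mul(Rational(1, 575), R) (Function('r')(k, R) = Mul(R, Rational(1, 575)) = Mul(Rational(1, 575), R))
Add(Function('r')(-404, -52), Mul(-1, Pow(Add(Z, -112528), -1))) = Add(Mul(Rational(1, 575), -52), Mul(-1, Pow(Add(-5, -112528), -1))) = Add(Rational(-52, 575), Mul(-1, Pow(-112533, -1))) = Add(Rational(-52, 575), Mul(-1, Rational(-1, 112533))) = Add(Rational(-52, 575), Rational(1, 112533)) = Rational(-5851141, 64706475)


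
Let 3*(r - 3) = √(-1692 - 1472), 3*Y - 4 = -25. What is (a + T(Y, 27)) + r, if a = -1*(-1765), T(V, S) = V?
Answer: 1761 + 2*I*√791/3 ≈ 1761.0 + 18.75*I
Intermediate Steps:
Y = -7 (Y = 4/3 + (⅓)*(-25) = 4/3 - 25/3 = -7)
a = 1765
r = 3 + 2*I*√791/3 (r = 3 + √(-1692 - 1472)/3 = 3 + √(-3164)/3 = 3 + (2*I*√791)/3 = 3 + 2*I*√791/3 ≈ 3.0 + 18.75*I)
(a + T(Y, 27)) + r = (1765 - 7) + (3 + 2*I*√791/3) = 1758 + (3 + 2*I*√791/3) = 1761 + 2*I*√791/3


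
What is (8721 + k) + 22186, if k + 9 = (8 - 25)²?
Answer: 31187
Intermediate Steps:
k = 280 (k = -9 + (8 - 25)² = -9 + (-17)² = -9 + 289 = 280)
(8721 + k) + 22186 = (8721 + 280) + 22186 = 9001 + 22186 = 31187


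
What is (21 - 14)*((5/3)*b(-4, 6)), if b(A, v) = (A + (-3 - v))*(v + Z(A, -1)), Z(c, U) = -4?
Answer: -910/3 ≈ -303.33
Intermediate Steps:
b(A, v) = (-4 + v)*(-3 + A - v) (b(A, v) = (A + (-3 - v))*(v - 4) = (-3 + A - v)*(-4 + v) = (-4 + v)*(-3 + A - v))
(21 - 14)*((5/3)*b(-4, 6)) = (21 - 14)*((5/3)*(12 + 6 - 1*6² - 4*(-4) - 4*6)) = 7*(((⅓)*5)*(12 + 6 - 1*36 + 16 - 24)) = 7*(5*(12 + 6 - 36 + 16 - 24)/3) = 7*((5/3)*(-26)) = 7*(-130/3) = -910/3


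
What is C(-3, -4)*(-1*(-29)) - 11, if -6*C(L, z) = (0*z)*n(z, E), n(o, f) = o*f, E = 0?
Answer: -11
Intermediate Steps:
n(o, f) = f*o
C(L, z) = 0 (C(L, z) = -0*z*0*z/6 = -0*0 = -1/6*0 = 0)
C(-3, -4)*(-1*(-29)) - 11 = 0*(-1*(-29)) - 11 = 0*29 - 11 = 0 - 11 = -11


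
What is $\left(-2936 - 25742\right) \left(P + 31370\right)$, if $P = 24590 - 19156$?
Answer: $-1055465112$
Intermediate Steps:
$P = 5434$
$\left(-2936 - 25742\right) \left(P + 31370\right) = \left(-2936 - 25742\right) \left(5434 + 31370\right) = \left(-28678\right) 36804 = -1055465112$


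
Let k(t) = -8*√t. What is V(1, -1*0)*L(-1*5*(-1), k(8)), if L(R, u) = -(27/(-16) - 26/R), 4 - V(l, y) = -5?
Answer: 4959/80 ≈ 61.987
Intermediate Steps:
V(l, y) = 9 (V(l, y) = 4 - 1*(-5) = 4 + 5 = 9)
L(R, u) = 27/16 + 26/R (L(R, u) = -(27*(-1/16) - 26/R) = -(-27/16 - 26/R) = 27/16 + 26/R)
V(1, -1*0)*L(-1*5*(-1), k(8)) = 9*(27/16 + 26/((-1*5*(-1)))) = 9*(27/16 + 26/((-5*(-1)))) = 9*(27/16 + 26/5) = 9*(551/80) = 4959/80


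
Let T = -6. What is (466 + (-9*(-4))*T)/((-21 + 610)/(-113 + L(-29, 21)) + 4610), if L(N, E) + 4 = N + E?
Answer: 31250/575661 ≈ 0.054285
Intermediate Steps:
L(N, E) = -4 + E + N (L(N, E) = -4 + (N + E) = -4 + (E + N) = -4 + E + N)
(466 + (-9*(-4))*T)/((-21 + 610)/(-113 + L(-29, 21)) + 4610) = (466 - 9*(-4)*(-6))/((-21 + 610)/(-113 + (-4 + 21 - 29)) + 4610) = (466 + 36*(-6))/(589/(-113 - 12) + 4610) = (466 - 216)/(589/(-125) + 4610) = 250/(589*(-1/125) + 4610) = 250/(-589/125 + 4610) = 250/(575661/125) = 250*(125/575661) = 31250/575661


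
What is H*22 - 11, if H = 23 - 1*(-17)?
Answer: 869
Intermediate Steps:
H = 40 (H = 23 + 17 = 40)
H*22 - 11 = 40*22 - 11 = 880 - 11 = 869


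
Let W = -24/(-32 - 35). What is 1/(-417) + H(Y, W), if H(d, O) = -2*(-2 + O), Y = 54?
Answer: 91673/27939 ≈ 3.2812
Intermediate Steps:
W = 24/67 (W = -24/(-67) = -24*(-1/67) = 24/67 ≈ 0.35821)
H(d, O) = 4 - 2*O
1/(-417) + H(Y, W) = 1/(-417) + (4 - 2*24/67) = -1/417 + (4 - 48/67) = -1/417 + 220/67 = 91673/27939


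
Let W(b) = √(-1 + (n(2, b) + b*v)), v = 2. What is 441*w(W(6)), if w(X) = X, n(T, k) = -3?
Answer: 882*√2 ≈ 1247.3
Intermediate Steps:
W(b) = √(-4 + 2*b) (W(b) = √(-1 + (-3 + b*2)) = √(-1 + (-3 + 2*b)) = √(-4 + 2*b))
441*w(W(6)) = 441*√(-4 + 2*6) = 441*√(-4 + 12) = 441*√8 = 441*(2*√2) = 882*√2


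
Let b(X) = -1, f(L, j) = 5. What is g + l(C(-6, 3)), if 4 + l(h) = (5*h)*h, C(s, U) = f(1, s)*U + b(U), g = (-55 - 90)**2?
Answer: 22001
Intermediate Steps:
g = 21025 (g = (-145)**2 = 21025)
C(s, U) = -1 + 5*U (C(s, U) = 5*U - 1 = -1 + 5*U)
l(h) = -4 + 5*h**2 (l(h) = -4 + (5*h)*h = -4 + 5*h**2)
g + l(C(-6, 3)) = 21025 + (-4 + 5*(-1 + 5*3)**2) = 21025 + (-4 + 5*(-1 + 15)**2) = 21025 + (-4 + 5*14**2) = 21025 + (-4 + 5*196) = 21025 + (-4 + 980) = 21025 + 976 = 22001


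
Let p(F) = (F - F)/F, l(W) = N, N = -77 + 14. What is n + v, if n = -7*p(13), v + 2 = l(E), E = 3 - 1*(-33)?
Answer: -65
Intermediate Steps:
E = 36 (E = 3 + 33 = 36)
N = -63
l(W) = -63
p(F) = 0 (p(F) = 0/F = 0)
v = -65 (v = -2 - 63 = -65)
n = 0 (n = -7*0 = 0)
n + v = 0 - 65 = -65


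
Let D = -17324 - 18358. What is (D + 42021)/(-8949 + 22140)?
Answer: 2113/4397 ≈ 0.48056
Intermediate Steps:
D = -35682
(D + 42021)/(-8949 + 22140) = (-35682 + 42021)/(-8949 + 22140) = 6339/13191 = 6339*(1/13191) = 2113/4397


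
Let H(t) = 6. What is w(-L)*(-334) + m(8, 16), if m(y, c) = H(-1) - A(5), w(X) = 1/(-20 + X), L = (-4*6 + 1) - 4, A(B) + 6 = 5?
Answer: -285/7 ≈ -40.714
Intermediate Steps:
A(B) = -1 (A(B) = -6 + 5 = -1)
L = -27 (L = (-24 + 1) - 4 = -23 - 4 = -27)
m(y, c) = 7 (m(y, c) = 6 - 1*(-1) = 6 + 1 = 7)
w(-L)*(-334) + m(8, 16) = -334/(-20 - 1*(-27)) + 7 = -334/(-20 + 27) + 7 = -334/7 + 7 = -285/7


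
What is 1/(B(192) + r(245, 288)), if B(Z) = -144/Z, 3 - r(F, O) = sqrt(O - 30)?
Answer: -12/1349 - 16*sqrt(258)/4047 ≈ -0.072399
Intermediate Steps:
r(F, O) = 3 - sqrt(-30 + O) (r(F, O) = 3 - sqrt(O - 30) = 3 - sqrt(-30 + O))
1/(B(192) + r(245, 288)) = 1/(-144/192 + (3 - sqrt(-30 + 288))) = 1/(-144*1/192 + (3 - sqrt(258))) = 1/(-3/4 + (3 - sqrt(258))) = 1/(9/4 - sqrt(258))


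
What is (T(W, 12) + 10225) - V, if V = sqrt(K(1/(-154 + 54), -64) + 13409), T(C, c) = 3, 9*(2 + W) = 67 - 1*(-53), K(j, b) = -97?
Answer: 10228 - 32*sqrt(13) ≈ 10113.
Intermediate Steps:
W = 34/3 (W = -2 + (67 - 1*(-53))/9 = -2 + (67 + 53)/9 = -2 + (1/9)*120 = -2 + 40/3 = 34/3 ≈ 11.333)
V = 32*sqrt(13) (V = sqrt(-97 + 13409) = sqrt(13312) = 32*sqrt(13) ≈ 115.38)
(T(W, 12) + 10225) - V = (3 + 10225) - 32*sqrt(13) = 10228 - 32*sqrt(13)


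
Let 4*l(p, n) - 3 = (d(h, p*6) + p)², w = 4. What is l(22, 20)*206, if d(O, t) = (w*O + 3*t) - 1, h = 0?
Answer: 8955438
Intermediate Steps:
d(O, t) = -1 + 3*t + 4*O (d(O, t) = (4*O + 3*t) - 1 = (3*t + 4*O) - 1 = -1 + 3*t + 4*O)
l(p, n) = ¾ + (-1 + 19*p)²/4 (l(p, n) = ¾ + ((-1 + 3*(p*6) + 4*0) + p)²/4 = ¾ + ((-1 + 3*(6*p) + 0) + p)²/4 = ¾ + ((-1 + 18*p + 0) + p)²/4 = ¾ + ((-1 + 18*p) + p)²/4 = ¾ + (-1 + 19*p)²/4)
l(22, 20)*206 = (¾ + (-1 + 19*22)²/4)*206 = (¾ + (-1 + 418)²/4)*206 = (¾ + (¼)*417²)*206 = (¾ + (¼)*173889)*206 = (¾ + 173889/4)*206 = 43473*206 = 8955438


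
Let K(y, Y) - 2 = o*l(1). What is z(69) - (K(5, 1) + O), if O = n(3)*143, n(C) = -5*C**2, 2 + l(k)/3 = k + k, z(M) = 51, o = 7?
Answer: 6484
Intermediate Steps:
l(k) = -6 + 6*k (l(k) = -6 + 3*(k + k) = -6 + 3*(2*k) = -6 + 6*k)
K(y, Y) = 2 (K(y, Y) = 2 + 7*(-6 + 6*1) = 2 + 7*(-6 + 6) = 2 + 7*0 = 2 + 0 = 2)
O = -6435 (O = -5*3**2*143 = -5*9*143 = -45*143 = -6435)
z(69) - (K(5, 1) + O) = 51 - (2 - 6435) = 51 - 1*(-6433) = 51 + 6433 = 6484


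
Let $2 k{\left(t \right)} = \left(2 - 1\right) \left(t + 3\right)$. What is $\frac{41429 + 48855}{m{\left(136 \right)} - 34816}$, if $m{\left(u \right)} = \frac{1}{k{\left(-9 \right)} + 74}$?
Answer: $- \frac{6410164}{2471935} \approx -2.5932$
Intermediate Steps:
$k{\left(t \right)} = \frac{3}{2} + \frac{t}{2}$ ($k{\left(t \right)} = \frac{\left(2 - 1\right) \left(t + 3\right)}{2} = \frac{1 \left(3 + t\right)}{2} = \frac{3 + t}{2} = \frac{3}{2} + \frac{t}{2}$)
$m{\left(u \right)} = \frac{1}{71}$ ($m{\left(u \right)} = \frac{1}{\left(\frac{3}{2} + \frac{1}{2} \left(-9\right)\right) + 74} = \frac{1}{\left(\frac{3}{2} - \frac{9}{2}\right) + 74} = \frac{1}{-3 + 74} = \frac{1}{71}$)
$\frac{41429 + 48855}{m{\left(136 \right)} - 34816} = \frac{41429 + 48855}{\frac{1}{71} - 34816} = \frac{90284}{- \frac{2471935}{71}} = 90284 \left(- \frac{71}{2471935}\right) = - \frac{6410164}{2471935}$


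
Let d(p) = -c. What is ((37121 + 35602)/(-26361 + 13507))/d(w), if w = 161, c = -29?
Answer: -72723/372766 ≈ -0.19509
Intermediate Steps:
d(p) = 29 (d(p) = -1*(-29) = 29)
((37121 + 35602)/(-26361 + 13507))/d(w) = ((37121 + 35602)/(-26361 + 13507))/29 = (72723/(-12854))*(1/29) = (72723*(-1/12854))*(1/29) = -72723/12854*1/29 = -72723/372766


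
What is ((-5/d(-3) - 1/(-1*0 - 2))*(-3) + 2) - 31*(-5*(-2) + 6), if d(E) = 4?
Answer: -1967/4 ≈ -491.75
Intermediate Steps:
((-5/d(-3) - 1/(-1*0 - 2))*(-3) + 2) - 31*(-5*(-2) + 6) = ((-5/4 - 1/(-1*0 - 2))*(-3) + 2) - 31*(-5*(-2) + 6) = ((-5*¼ - 1/(0 - 2))*(-3) + 2) - 31*(10 + 6) = ((-5/4 - 1/(-2))*(-3) + 2) - 31*16 = ((-5/4 - 1*(-½))*(-3) + 2) - 496 = ((-5/4 + ½)*(-3) + 2) - 496 = (-¾*(-3) + 2) - 496 = (9/4 + 2) - 496 = 17/4 - 496 = -1967/4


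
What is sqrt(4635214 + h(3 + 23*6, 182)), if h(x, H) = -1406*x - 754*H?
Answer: 2*sqrt(1074935) ≈ 2073.6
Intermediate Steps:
sqrt(4635214 + h(3 + 23*6, 182)) = sqrt(4635214 + (-1406*(3 + 23*6) - 754*182)) = sqrt(4635214 + (-1406*(3 + 138) - 137228)) = sqrt(4635214 + (-1406*141 - 137228)) = sqrt(4635214 + (-198246 - 137228)) = sqrt(4635214 - 335474) = sqrt(4299740) = 2*sqrt(1074935)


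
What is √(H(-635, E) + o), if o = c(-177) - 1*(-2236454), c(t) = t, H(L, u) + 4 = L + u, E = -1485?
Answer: √2234153 ≈ 1494.7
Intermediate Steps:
H(L, u) = -4 + L + u (H(L, u) = -4 + (L + u) = -4 + L + u)
o = 2236277 (o = -177 - 1*(-2236454) = -177 + 2236454 = 2236277)
√(H(-635, E) + o) = √((-4 - 635 - 1485) + 2236277) = √(-2124 + 2236277) = √2234153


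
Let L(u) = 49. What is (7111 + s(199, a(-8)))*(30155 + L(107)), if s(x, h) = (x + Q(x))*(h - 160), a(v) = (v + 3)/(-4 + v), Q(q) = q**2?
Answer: -191623408356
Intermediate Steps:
a(v) = (3 + v)/(-4 + v)
s(x, h) = (-160 + h)*(x + x**2) (s(x, h) = (x + x**2)*(h - 160) = (x + x**2)*(-160 + h) = (-160 + h)*(x + x**2))
(7111 + s(199, a(-8)))*(30155 + L(107)) = (7111 + 199*(-160 + (3 - 8)/(-4 - 8) - 160*199 + ((3 - 8)/(-4 - 8))*199))*(30155 + 49) = (7111 + 199*(-160 - 5/(-12) - 31840 + (-5/(-12))*199))*30204 = (7111 + 199*(-160 - 1/12*(-5) - 31840 - 1/12*(-5)*199))*30204 = (7111 + 199*(-160 + 5/12 - 31840 + (5/12)*199))*30204 = (7111 + 199*(-160 + 5/12 - 31840 + 995/12))*30204 = (7111 + 199*(-95750/3))*30204 = (7111 - 19054250/3)*30204 = -19032917/3*30204 = -191623408356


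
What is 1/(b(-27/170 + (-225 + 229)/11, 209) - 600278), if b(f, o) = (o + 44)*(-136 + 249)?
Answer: -1/571689 ≈ -1.7492e-6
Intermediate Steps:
b(f, o) = 4972 + 113*o (b(f, o) = (44 + o)*113 = 4972 + 113*o)
1/(b(-27/170 + (-225 + 229)/11, 209) - 600278) = 1/((4972 + 113*209) - 600278) = 1/((4972 + 23617) - 600278) = 1/(28589 - 600278) = 1/(-571689) = -1/571689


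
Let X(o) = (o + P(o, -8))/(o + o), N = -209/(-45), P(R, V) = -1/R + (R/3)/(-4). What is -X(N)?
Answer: -456191/1048344 ≈ -0.43515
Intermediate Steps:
P(R, V) = -1/R - R/12 (P(R, V) = -1/R + (R*(⅓))*(-¼) = -1/R + (R/3)*(-¼) = -1/R - R/12)
N = 209/45 (N = -209*(-1/45) = 209/45 ≈ 4.6444)
X(o) = (-1/o + 11*o/12)/(2*o) (X(o) = (o + (-1/o - o/12))/(o + o) = (-1/o + 11*o/12)/((2*o)) = (-1/o + 11*o/12)*(1/(2*o)) = (-1/o + 11*o/12)/(2*o))
-X(N) = -(11/24 - 1/(2*(209/45)²)) = -(11/24 - ½*2025/43681) = -(11/24 - 2025/87362) = -1*456191/1048344 = -456191/1048344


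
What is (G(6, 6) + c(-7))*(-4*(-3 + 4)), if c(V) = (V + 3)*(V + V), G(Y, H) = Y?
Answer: -248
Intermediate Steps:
c(V) = 2*V*(3 + V) (c(V) = (3 + V)*(2*V) = 2*V*(3 + V))
(G(6, 6) + c(-7))*(-4*(-3 + 4)) = (6 + 2*(-7)*(3 - 7))*(-4*(-3 + 4)) = (6 + 2*(-7)*(-4))*(-4*1) = (6 + 56)*(-4) = 62*(-4) = -248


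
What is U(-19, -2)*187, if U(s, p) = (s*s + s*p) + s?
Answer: 71060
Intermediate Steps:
U(s, p) = s + s² + p*s (U(s, p) = (s² + p*s) + s = s + s² + p*s)
U(-19, -2)*187 = -19*(1 - 2 - 19)*187 = -19*(-20)*187 = 380*187 = 71060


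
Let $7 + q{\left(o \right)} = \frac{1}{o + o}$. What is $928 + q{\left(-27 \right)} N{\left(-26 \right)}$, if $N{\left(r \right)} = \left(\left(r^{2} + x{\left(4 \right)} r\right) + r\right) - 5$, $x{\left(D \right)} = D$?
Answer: $- \frac{154927}{54} \approx -2869.0$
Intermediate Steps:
$N{\left(r \right)} = -5 + r^{2} + 5 r$ ($N{\left(r \right)} = \left(\left(r^{2} + 4 r\right) + r\right) - 5 = \left(r^{2} + 5 r\right) - 5 = -5 + r^{2} + 5 r$)
$q{\left(o \right)} = -7 + \frac{1}{2 o}$ ($q{\left(o \right)} = -7 + \frac{1}{o + o} = -7 + \frac{1}{2 o}$)
$928 + q{\left(-27 \right)} N{\left(-26 \right)} = 928 + \left(-7 + \frac{1}{2 \left(-27\right)}\right) \left(-5 + \left(-26\right)^{2} + 5 \left(-26\right)\right) = 928 + \left(-7 + \frac{1}{2} \left(- \frac{1}{27}\right)\right) \left(-5 + 676 - 130\right) = 928 + \left(-7 - \frac{1}{54}\right) 541 = 928 - \frac{205039}{54} = - \frac{154927}{54}$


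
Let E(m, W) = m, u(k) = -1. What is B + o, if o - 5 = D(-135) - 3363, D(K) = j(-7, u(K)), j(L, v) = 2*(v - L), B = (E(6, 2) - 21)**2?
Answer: -3121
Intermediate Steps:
B = 225 (B = (6 - 21)**2 = (-15)**2 = 225)
j(L, v) = -2*L + 2*v
D(K) = 12 (D(K) = -2*(-7) + 2*(-1) = 14 - 2 = 12)
o = -3346 (o = 5 + (12 - 3363) = 5 - 3351 = -3346)
B + o = 225 - 3346 = -3121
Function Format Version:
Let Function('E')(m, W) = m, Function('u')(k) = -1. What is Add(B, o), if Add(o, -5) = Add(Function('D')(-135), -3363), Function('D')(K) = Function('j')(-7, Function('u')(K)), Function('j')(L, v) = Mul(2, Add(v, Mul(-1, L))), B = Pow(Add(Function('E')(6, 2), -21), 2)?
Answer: -3121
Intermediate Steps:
B = 225 (B = Pow(Add(6, -21), 2) = Pow(-15, 2) = 225)
Function('j')(L, v) = Add(Mul(-2, L), Mul(2, v))
Function('D')(K) = 12 (Function('D')(K) = Add(Mul(-2, -7), Mul(2, -1)) = Add(14, -2) = 12)
o = -3346 (o = Add(5, Add(12, -3363)) = Add(5, -3351) = -3346)
Add(B, o) = Add(225, -3346) = -3121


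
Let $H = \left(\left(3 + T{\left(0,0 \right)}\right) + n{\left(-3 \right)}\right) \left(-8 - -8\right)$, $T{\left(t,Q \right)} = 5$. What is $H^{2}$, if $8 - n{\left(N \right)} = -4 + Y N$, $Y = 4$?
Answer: $0$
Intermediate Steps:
$n{\left(N \right)} = 12 - 4 N$ ($n{\left(N \right)} = 8 - \left(-4 + 4 N\right) = 12 - 4 N$)
$H = 0$ ($H = \left(\left(3 + 5\right) + \left(12 - -12\right)\right) \left(-8 - -8\right) = \left(8 + \left(12 + 12\right)\right) \left(-8 + 8\right) = \left(8 + 24\right) 0 = 32 \cdot 0 = 0$)
$H^{2} = 0^{2} = 0$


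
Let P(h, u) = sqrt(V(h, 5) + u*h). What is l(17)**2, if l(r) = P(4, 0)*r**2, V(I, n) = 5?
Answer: 417605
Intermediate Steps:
P(h, u) = sqrt(5 + h*u) (P(h, u) = sqrt(5 + u*h) = sqrt(5 + h*u))
l(r) = sqrt(5)*r**2 (l(r) = sqrt(5 + 4*0)*r**2 = sqrt(5 + 0)*r**2 = sqrt(5)*r**2)
l(17)**2 = (sqrt(5)*17**2)**2 = (sqrt(5)*289)**2 = (289*sqrt(5))**2 = 417605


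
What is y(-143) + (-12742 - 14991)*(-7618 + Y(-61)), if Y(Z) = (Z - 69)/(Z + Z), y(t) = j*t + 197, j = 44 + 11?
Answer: 12885199241/61 ≈ 2.1123e+8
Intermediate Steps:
j = 55
y(t) = 197 + 55*t (y(t) = 55*t + 197 = 197 + 55*t)
Y(Z) = (-69 + Z)/(2*Z) (Y(Z) = (-69 + Z)/((2*Z)) = (-69 + Z)*(1/(2*Z)) = (-69 + Z)/(2*Z))
y(-143) + (-12742 - 14991)*(-7618 + Y(-61)) = (197 + 55*(-143)) + (-12742 - 14991)*(-7618 + (1/2)*(-69 - 61)/(-61)) = (197 - 7865) - 27733*(-7618 + (1/2)*(-1/61)*(-130)) = -7668 - 27733*(-7618 + 65/61) = -7668 - 27733*(-464633/61) = -7668 + 12885666989/61 = 12885199241/61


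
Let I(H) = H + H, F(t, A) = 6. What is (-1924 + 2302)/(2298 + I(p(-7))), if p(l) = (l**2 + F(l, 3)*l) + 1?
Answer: 189/1157 ≈ 0.16335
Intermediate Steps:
p(l) = 1 + l**2 + 6*l (p(l) = (l**2 + 6*l) + 1 = 1 + l**2 + 6*l)
I(H) = 2*H
(-1924 + 2302)/(2298 + I(p(-7))) = (-1924 + 2302)/(2298 + 2*(1 + (-7)**2 + 6*(-7))) = 378/(2298 + 2*(1 + 49 - 42)) = 378/(2298 + 2*8) = 378/(2298 + 16) = 378/2314 = 378*(1/2314) = 189/1157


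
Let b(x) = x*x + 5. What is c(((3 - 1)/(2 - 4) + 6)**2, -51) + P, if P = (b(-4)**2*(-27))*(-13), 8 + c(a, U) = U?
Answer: 154732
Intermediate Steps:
b(x) = 5 + x**2 (b(x) = x**2 + 5 = 5 + x**2)
c(a, U) = -8 + U
P = 154791 (P = ((5 + (-4)**2)**2*(-27))*(-13) = ((5 + 16)**2*(-27))*(-13) = (21**2*(-27))*(-13) = (441*(-27))*(-13) = -11907*(-13) = 154791)
c(((3 - 1)/(2 - 4) + 6)**2, -51) + P = (-8 - 51) + 154791 = -59 + 154791 = 154732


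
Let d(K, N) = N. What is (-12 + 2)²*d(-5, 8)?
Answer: 800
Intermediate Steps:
(-12 + 2)²*d(-5, 8) = (-12 + 2)²*8 = (-10)²*8 = 100*8 = 800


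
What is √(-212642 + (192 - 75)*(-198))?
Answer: 4*I*√14738 ≈ 485.6*I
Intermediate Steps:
√(-212642 + (192 - 75)*(-198)) = √(-212642 + 117*(-198)) = √(-212642 - 23166) = √(-235808) = 4*I*√14738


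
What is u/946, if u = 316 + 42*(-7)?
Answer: 1/43 ≈ 0.023256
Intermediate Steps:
u = 22 (u = 316 - 294 = 22)
u/946 = 22/946 = 22*(1/946) = 1/43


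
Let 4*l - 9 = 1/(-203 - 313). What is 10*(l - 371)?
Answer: -3805505/1032 ≈ -3687.5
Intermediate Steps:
l = 4643/2064 (l = 9/4 + 1/(4*(-203 - 313)) = 9/4 + (1/4)/(-516) = 9/4 + (1/4)*(-1/516) = 9/4 - 1/2064 = 4643/2064 ≈ 2.2495)
10*(l - 371) = 10*(4643/2064 - 371) = 10*(-761101/2064) = -3805505/1032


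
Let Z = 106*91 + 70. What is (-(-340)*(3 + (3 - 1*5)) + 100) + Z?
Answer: 10156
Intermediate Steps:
Z = 9716 (Z = 9646 + 70 = 9716)
(-(-340)*(3 + (3 - 1*5)) + 100) + Z = (-(-340)*(3 + (3 - 1*5)) + 100) + 9716 = (-(-340)*(3 + (3 - 5)) + 100) + 9716 = (-(-340)*(3 - 2) + 100) + 9716 = (-(-340) + 100) + 9716 = (-85*(-4) + 100) + 9716 = (340 + 100) + 9716 = 440 + 9716 = 10156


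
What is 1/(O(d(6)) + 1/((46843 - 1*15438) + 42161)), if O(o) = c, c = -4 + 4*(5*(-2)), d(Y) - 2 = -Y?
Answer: -73566/3236903 ≈ -0.022727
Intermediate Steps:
d(Y) = 2 - Y
c = -44 (c = -4 + 4*(-10) = -4 - 40 = -44)
O(o) = -44
1/(O(d(6)) + 1/((46843 - 1*15438) + 42161)) = 1/(-44 + 1/((46843 - 1*15438) + 42161)) = 1/(-44 + 1/((46843 - 15438) + 42161)) = 1/(-44 + 1/(31405 + 42161)) = 1/(-44 + 1/73566) = 1/(-3236903/73566) = -73566/3236903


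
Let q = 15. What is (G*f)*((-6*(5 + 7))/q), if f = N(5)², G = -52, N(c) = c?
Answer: 6240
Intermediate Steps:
f = 25 (f = 5² = 25)
(G*f)*((-6*(5 + 7))/q) = (-52*25)*(-6*(5 + 7)/15) = -1300*(-6*12)/15 = -(-93600)/15 = -1300*(-24/5) = 6240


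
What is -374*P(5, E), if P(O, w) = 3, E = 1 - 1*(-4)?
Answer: -1122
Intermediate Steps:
E = 5 (E = 1 + 4 = 5)
-374*P(5, E) = -374*3 = -1122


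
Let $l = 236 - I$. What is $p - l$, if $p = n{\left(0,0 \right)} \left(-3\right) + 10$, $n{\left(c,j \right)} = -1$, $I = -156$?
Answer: $-379$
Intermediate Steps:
$p = 13$ ($p = \left(-1\right) \left(-3\right) + 10 = 3 + 10 = 13$)
$l = 392$ ($l = 236 - -156 = 236 + 156 = 392$)
$p - l = 13 - 392 = -379$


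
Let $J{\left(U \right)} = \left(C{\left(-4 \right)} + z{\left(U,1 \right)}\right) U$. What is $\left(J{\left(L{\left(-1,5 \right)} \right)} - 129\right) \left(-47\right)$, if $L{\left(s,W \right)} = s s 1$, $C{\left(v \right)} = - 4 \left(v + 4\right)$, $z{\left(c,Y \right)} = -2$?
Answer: $6157$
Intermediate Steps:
$C{\left(v \right)} = -16 - 4 v$ ($C{\left(v \right)} = - 4 \left(4 + v\right) = -16 - 4 v$)
$L{\left(s,W \right)} = s^{2}$ ($L{\left(s,W \right)} = s^{2} \cdot 1 = s^{2}$)
$J{\left(U \right)} = - 2 U$ ($J{\left(U \right)} = \left(\left(-16 - -16\right) - 2\right) U = \left(\left(-16 + 16\right) - 2\right) U = \left(0 - 2\right) U = - 2 U$)
$\left(J{\left(L{\left(-1,5 \right)} \right)} - 129\right) \left(-47\right) = \left(- 2 \left(-1\right)^{2} - 129\right) \left(-47\right) = \left(\left(-2\right) 1 - 129\right) \left(-47\right) = \left(-2 - 129\right) \left(-47\right) = \left(-131\right) \left(-47\right) = 6157$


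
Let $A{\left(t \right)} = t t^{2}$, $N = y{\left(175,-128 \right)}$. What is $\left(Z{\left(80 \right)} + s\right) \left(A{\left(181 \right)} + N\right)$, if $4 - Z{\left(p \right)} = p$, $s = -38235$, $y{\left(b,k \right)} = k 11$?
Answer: $-227120365563$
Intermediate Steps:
$y{\left(b,k \right)} = 11 k$
$Z{\left(p \right)} = 4 - p$
$N = -1408$ ($N = 11 \left(-128\right) = -1408$)
$A{\left(t \right)} = t^{3}$
$\left(Z{\left(80 \right)} + s\right) \left(A{\left(181 \right)} + N\right) = \left(\left(4 - 80\right) - 38235\right) \left(181^{3} - 1408\right) = \left(\left(4 - 80\right) - 38235\right) \left(5929741 - 1408\right) = \left(-76 - 38235\right) 5928333 = \left(-38311\right) 5928333 = -227120365563$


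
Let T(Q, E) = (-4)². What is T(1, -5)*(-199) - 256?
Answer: -3440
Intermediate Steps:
T(Q, E) = 16
T(1, -5)*(-199) - 256 = 16*(-199) - 256 = -3184 - 256 = -3440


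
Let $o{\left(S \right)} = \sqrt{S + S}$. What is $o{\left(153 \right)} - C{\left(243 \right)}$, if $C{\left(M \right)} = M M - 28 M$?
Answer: $-52245 + 3 \sqrt{34} \approx -52228.0$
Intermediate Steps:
$o{\left(S \right)} = \sqrt{2} \sqrt{S}$ ($o{\left(S \right)} = \sqrt{2 S} = \sqrt{2} \sqrt{S}$)
$C{\left(M \right)} = M^{2} - 28 M$
$o{\left(153 \right)} - C{\left(243 \right)} = \sqrt{2} \sqrt{153} - 243 \left(-28 + 243\right) = \sqrt{2} \cdot 3 \sqrt{17} - 243 \cdot 215 = 3 \sqrt{34} - 52245 = -52245 + 3 \sqrt{34}$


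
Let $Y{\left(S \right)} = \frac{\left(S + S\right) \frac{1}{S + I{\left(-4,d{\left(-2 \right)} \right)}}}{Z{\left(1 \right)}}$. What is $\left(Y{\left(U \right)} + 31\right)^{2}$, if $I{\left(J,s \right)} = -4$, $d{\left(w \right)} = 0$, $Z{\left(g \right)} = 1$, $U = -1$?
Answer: $\frac{24649}{25} \approx 985.96$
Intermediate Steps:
$Y{\left(S \right)} = \frac{2 S}{-4 + S}$ ($Y{\left(S \right)} = \frac{\left(S + S\right) \frac{1}{S - 4}}{1} = \frac{2 S}{-4 + S} 1 = \frac{2 S}{-4 + S}$)
$\left(Y{\left(U \right)} + 31\right)^{2} = \left(2 \left(-1\right) \frac{1}{-4 - 1} + 31\right)^{2} = \left(2 \left(-1\right) \frac{1}{-5} + 31\right)^{2} = \left(2 \left(-1\right) \left(- \frac{1}{5}\right) + 31\right)^{2} = \left(\frac{2}{5} + 31\right)^{2} = \left(\frac{157}{5}\right)^{2} = \frac{24649}{25}$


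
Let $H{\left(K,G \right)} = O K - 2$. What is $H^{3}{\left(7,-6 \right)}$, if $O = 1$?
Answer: $125$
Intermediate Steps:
$H{\left(K,G \right)} = -2 + K$ ($H{\left(K,G \right)} = 1 K - 2 = K - 2 = -2 + K$)
$H^{3}{\left(7,-6 \right)} = \left(-2 + 7\right)^{3} = 5^{3} = 125$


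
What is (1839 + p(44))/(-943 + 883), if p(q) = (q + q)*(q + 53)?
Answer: -2075/12 ≈ -172.92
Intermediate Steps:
p(q) = 2*q*(53 + q) (p(q) = (2*q)*(53 + q) = 2*q*(53 + q))
(1839 + p(44))/(-943 + 883) = (1839 + 2*44*(53 + 44))/(-943 + 883) = (1839 + 2*44*97)/(-60) = (1839 + 8536)*(-1/60) = 10375*(-1/60) = -2075/12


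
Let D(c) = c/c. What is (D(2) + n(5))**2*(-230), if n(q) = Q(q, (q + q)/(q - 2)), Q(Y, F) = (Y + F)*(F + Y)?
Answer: -92449880/81 ≈ -1.1414e+6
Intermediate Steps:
D(c) = 1
Q(Y, F) = (F + Y)**2 (Q(Y, F) = (F + Y)*(F + Y) = (F + Y)**2)
n(q) = (q + 2*q/(-2 + q))**2 (n(q) = ((q + q)/(q - 2) + q)**2 = ((2*q)/(-2 + q) + q)**2 = (2*q/(-2 + q) + q)**2 = (q + 2*q/(-2 + q))**2)
(D(2) + n(5))**2*(-230) = (1 + 5**4/(-2 + 5)**2)**2*(-230) = (1 + 625/3**2)**2*(-230) = (1 + 625*(1/9))**2*(-230) = (1 + 625/9)**2*(-230) = (634/9)**2*(-230) = (401956/81)*(-230) = -92449880/81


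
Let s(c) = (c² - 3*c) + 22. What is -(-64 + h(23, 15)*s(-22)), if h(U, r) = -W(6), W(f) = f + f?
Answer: 6928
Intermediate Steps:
W(f) = 2*f
h(U, r) = -12 (h(U, r) = -2*6 = -1*12 = -12)
s(c) = 22 + c² - 3*c
-(-64 + h(23, 15)*s(-22)) = -(-64 - 12*(22 + (-22)² - 3*(-22))) = -(-64 - 12*(22 + 484 + 66)) = -(-64 - 12*572) = -(-64 - 6864) = -1*(-6928) = 6928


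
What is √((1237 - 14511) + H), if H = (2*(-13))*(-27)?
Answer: 2*I*√3143 ≈ 112.12*I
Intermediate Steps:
H = 702 (H = -26*(-27) = 702)
√((1237 - 14511) + H) = √((1237 - 14511) + 702) = √(-13274 + 702) = √(-12572) = 2*I*√3143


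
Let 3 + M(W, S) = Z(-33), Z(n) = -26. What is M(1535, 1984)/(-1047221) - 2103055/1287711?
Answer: -2202326016536/1348518001131 ≈ -1.6331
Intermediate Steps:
M(W, S) = -29 (M(W, S) = -3 - 26 = -29)
M(1535, 1984)/(-1047221) - 2103055/1287711 = -29/(-1047221) - 2103055/1287711 = -29*(-1/1047221) - 2103055*1/1287711 = 29/1047221 - 2103055/1287711 = -2202326016536/1348518001131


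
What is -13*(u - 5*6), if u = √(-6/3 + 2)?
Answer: 390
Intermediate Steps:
u = 0 (u = √(-6*⅓ + 2) = √(-2 + 2) = √0 = 0)
-13*(u - 5*6) = -13*(0 - 5*6) = -13*(0 - 30) = -13*(-30) = 390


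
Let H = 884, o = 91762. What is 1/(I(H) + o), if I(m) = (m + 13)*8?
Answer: 1/98938 ≈ 1.0107e-5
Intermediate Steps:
I(m) = 104 + 8*m (I(m) = (13 + m)*8 = 104 + 8*m)
1/(I(H) + o) = 1/((104 + 8*884) + 91762) = 1/((104 + 7072) + 91762) = 1/(7176 + 91762) = 1/98938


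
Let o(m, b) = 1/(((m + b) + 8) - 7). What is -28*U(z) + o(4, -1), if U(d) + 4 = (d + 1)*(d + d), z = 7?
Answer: -12095/4 ≈ -3023.8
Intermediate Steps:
o(m, b) = 1/(1 + b + m) (o(m, b) = 1/(((b + m) + 8) - 7) = 1/((8 + b + m) - 7) = 1/(1 + b + m))
U(d) = -4 + 2*d*(1 + d) (U(d) = -4 + (d + 1)*(d + d) = -4 + (1 + d)*(2*d) = -4 + 2*d*(1 + d))
-28*U(z) + o(4, -1) = -28*(-4 + 2*7 + 2*7**2) + 1/(1 - 1 + 4) = -28*(-4 + 14 + 2*49) + 1/4 = -28*(-4 + 14 + 98) + 1/4 = -28*108 + 1/4 = -3024 + 1/4 = -12095/4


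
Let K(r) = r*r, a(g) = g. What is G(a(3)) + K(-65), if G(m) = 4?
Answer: 4229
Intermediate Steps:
K(r) = r²
G(a(3)) + K(-65) = 4 + (-65)² = 4 + 4225 = 4229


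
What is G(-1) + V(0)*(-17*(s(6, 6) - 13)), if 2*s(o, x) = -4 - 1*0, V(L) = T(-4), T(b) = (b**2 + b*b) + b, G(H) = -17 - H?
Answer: 7124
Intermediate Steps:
T(b) = b + 2*b**2 (T(b) = (b**2 + b**2) + b = 2*b**2 + b = b + 2*b**2)
V(L) = 28 (V(L) = -4*(1 + 2*(-4)) = -4*(1 - 8) = -4*(-7) = 28)
s(o, x) = -2 (s(o, x) = (-4 - 1*0)/2 = (-4 + 0)/2 = (1/2)*(-4) = -2)
G(-1) + V(0)*(-17*(s(6, 6) - 13)) = (-17 - 1*(-1)) + 28*(-17*(-2 - 13)) = (-17 + 1) + 28*(-17*(-15)) = -16 + 28*255 = -16 + 7140 = 7124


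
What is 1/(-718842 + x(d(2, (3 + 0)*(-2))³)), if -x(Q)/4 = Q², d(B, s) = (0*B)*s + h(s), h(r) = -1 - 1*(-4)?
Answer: -1/721758 ≈ -1.3855e-6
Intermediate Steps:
h(r) = 3 (h(r) = -1 + 4 = 3)
d(B, s) = 3 (d(B, s) = (0*B)*s + 3 = 0*s + 3 = 0 + 3 = 3)
x(Q) = -4*Q²
1/(-718842 + x(d(2, (3 + 0)*(-2))³)) = 1/(-718842 - 4*(3³)²) = 1/(-718842 - 4*27²) = 1/(-718842 - 4*729) = 1/(-718842 - 2916) = 1/(-721758) = -1/721758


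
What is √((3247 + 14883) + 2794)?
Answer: 2*√5231 ≈ 144.65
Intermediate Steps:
√((3247 + 14883) + 2794) = √(18130 + 2794) = √20924 = 2*√5231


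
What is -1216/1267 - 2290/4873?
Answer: -8826998/6174091 ≈ -1.4297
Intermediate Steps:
-1216/1267 - 2290/4873 = -8826998/6174091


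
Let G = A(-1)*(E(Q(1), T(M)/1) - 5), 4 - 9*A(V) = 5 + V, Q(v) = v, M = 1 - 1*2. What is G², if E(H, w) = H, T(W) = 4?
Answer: 0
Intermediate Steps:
M = -1 (M = 1 - 2 = -1)
A(V) = -⅑ - V/9 (A(V) = 4/9 - (5 + V)/9 = 4/9 + (-5/9 - V/9) = -⅑ - V/9)
G = 0 (G = (-⅑ - ⅑*(-1))*(1 - 5) = (-⅑ + ⅑)*(-4) = 0*(-4) = 0)
G² = 0² = 0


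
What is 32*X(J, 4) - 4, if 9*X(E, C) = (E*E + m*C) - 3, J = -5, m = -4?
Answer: 52/3 ≈ 17.333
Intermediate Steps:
X(E, C) = -⅓ - 4*C/9 + E²/9 (X(E, C) = ((E*E - 4*C) - 3)/9 = ((E² - 4*C) - 3)/9 = (-3 + E² - 4*C)/9 = -⅓ - 4*C/9 + E²/9)
32*X(J, 4) - 4 = 32*(-⅓ - 4/9*4 + (⅑)*(-5)²) - 4 = 32*(-⅓ - 16/9 + (⅑)*25) - 4 = 32*(-⅓ - 16/9 + 25/9) - 4 = 32*(⅔) - 4 = 64/3 - 4 = 52/3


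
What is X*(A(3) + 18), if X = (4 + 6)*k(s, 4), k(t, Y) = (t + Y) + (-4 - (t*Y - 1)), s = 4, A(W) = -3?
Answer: -1650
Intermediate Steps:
k(t, Y) = -3 + Y + t - Y*t (k(t, Y) = (Y + t) + (-4 - (Y*t - 1)) = (Y + t) + (-4 - (-1 + Y*t)) = (Y + t) + (-4 + (1 - Y*t)) = (Y + t) + (-3 - Y*t) = -3 + Y + t - Y*t)
X = -110 (X = (4 + 6)*(-3 + 4 + 4 - 1*4*4) = 10*(-3 + 4 + 4 - 16) = 10*(-11) = -110)
X*(A(3) + 18) = -110*(-3 + 18) = -110*15 = -1650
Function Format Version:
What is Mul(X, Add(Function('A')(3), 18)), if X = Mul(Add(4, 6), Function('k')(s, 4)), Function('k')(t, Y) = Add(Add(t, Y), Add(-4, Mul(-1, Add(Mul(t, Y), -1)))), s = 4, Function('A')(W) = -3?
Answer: -1650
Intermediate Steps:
Function('k')(t, Y) = Add(-3, Y, t, Mul(-1, Y, t)) (Function('k')(t, Y) = Add(Add(Y, t), Add(-4, Mul(-1, Add(Mul(Y, t), -1)))) = Add(Add(Y, t), Add(-4, Mul(-1, Add(-1, Mul(Y, t))))) = Add(Add(Y, t), Add(-4, Add(1, Mul(-1, Y, t)))) = Add(Add(Y, t), Add(-3, Mul(-1, Y, t))) = Add(-3, Y, t, Mul(-1, Y, t)))
X = -110 (X = Mul(Add(4, 6), Add(-3, 4, 4, Mul(-1, 4, 4))) = Mul(10, Add(-3, 4, 4, -16)) = Mul(10, -11) = -110)
Mul(X, Add(Function('A')(3), 18)) = Mul(-110, Add(-3, 18)) = Mul(-110, 15) = -1650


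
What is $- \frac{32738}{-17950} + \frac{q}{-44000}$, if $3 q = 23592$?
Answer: $\frac{3248283}{1974500} \approx 1.6451$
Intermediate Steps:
$q = 7864$ ($q = \frac{1}{3} \cdot 23592 = 7864$)
$- \frac{32738}{-17950} + \frac{q}{-44000} = - \frac{32738}{-17950} + \frac{7864}{-44000} = \left(-32738\right) \left(- \frac{1}{17950}\right) + 7864 \left(- \frac{1}{44000}\right) = \frac{16369}{8975} - \frac{983}{5500} = \frac{3248283}{1974500}$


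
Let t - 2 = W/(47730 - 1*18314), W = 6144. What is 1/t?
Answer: 3677/8122 ≈ 0.45272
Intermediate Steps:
t = 8122/3677 (t = 2 + 6144/(47730 - 1*18314) = 2 + 6144/(47730 - 18314) = 2 + 6144/29416 = 2 + 6144*(1/29416) = 2 + 768/3677 = 8122/3677 ≈ 2.2089)
1/t = 1/(8122/3677) = 3677/8122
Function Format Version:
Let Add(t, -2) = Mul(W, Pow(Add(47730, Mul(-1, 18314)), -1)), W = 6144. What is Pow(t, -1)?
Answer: Rational(3677, 8122) ≈ 0.45272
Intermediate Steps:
t = Rational(8122, 3677) (t = Add(2, Mul(6144, Pow(Add(47730, Mul(-1, 18314)), -1))) = Add(2, Mul(6144, Pow(Add(47730, -18314), -1))) = Add(2, Mul(6144, Pow(29416, -1))) = Add(2, Mul(6144, Rational(1, 29416))) = Add(2, Rational(768, 3677)) = Rational(8122, 3677) ≈ 2.2089)
Pow(t, -1) = Pow(Rational(8122, 3677), -1) = Rational(3677, 8122)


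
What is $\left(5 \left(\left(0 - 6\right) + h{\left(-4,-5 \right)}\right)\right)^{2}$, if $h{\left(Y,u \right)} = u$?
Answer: $3025$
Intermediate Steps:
$\left(5 \left(\left(0 - 6\right) + h{\left(-4,-5 \right)}\right)\right)^{2} = \left(5 \left(\left(0 - 6\right) - 5\right)\right)^{2} = \left(5 \left(-6 - 5\right)\right)^{2} = \left(5 \left(-11\right)\right)^{2} = \left(-55\right)^{2} = 3025$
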